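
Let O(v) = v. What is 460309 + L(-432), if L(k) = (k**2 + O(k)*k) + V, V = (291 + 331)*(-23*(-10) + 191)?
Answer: 1095419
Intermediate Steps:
V = 261862 (V = 622*(230 + 191) = 622*421 = 261862)
L(k) = 261862 + 2*k**2 (L(k) = (k**2 + k*k) + 261862 = (k**2 + k**2) + 261862 = 2*k**2 + 261862 = 261862 + 2*k**2)
460309 + L(-432) = 460309 + (261862 + 2*(-432)**2) = 460309 + (261862 + 2*186624) = 460309 + (261862 + 373248) = 460309 + 635110 = 1095419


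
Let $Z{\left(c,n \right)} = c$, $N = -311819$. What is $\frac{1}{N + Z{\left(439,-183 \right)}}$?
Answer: $- \frac{1}{311380} \approx -3.2115 \cdot 10^{-6}$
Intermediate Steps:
$\frac{1}{N + Z{\left(439,-183 \right)}} = \frac{1}{-311819 + 439} = \frac{1}{-311380} = - \frac{1}{311380}$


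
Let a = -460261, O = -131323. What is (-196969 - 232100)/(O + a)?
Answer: 429069/591584 ≈ 0.72529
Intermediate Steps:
(-196969 - 232100)/(O + a) = (-196969 - 232100)/(-131323 - 460261) = -429069/(-591584) = -429069*(-1/591584) = 429069/591584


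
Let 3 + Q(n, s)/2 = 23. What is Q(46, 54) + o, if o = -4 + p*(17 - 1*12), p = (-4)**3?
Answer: -284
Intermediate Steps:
p = -64
Q(n, s) = 40 (Q(n, s) = -6 + 2*23 = -6 + 46 = 40)
o = -324 (o = -4 - 64*(17 - 1*12) = -4 - 64*(17 - 12) = -4 - 64*5 = -4 - 320 = -324)
Q(46, 54) + o = 40 - 324 = -284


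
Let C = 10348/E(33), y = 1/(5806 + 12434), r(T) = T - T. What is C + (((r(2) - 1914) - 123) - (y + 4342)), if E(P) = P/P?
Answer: 72394559/18240 ≈ 3969.0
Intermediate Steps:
r(T) = 0
y = 1/18240 ≈ 5.4825e-5
E(P) = 1
C = 10348 (C = 10348/1 = 10348*1 = 10348)
C + (((r(2) - 1914) - 123) - (y + 4342)) = 10348 + (((0 - 1914) - 123) - (1/18240 + 4342)) = 10348 + ((-1914 - 123) - 1*79198081/18240) = 10348 + (-2037 - 79198081/18240) = 10348 - 116352961/18240 = 72394559/18240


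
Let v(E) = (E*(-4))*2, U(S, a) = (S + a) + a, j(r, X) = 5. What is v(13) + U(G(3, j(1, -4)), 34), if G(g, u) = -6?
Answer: -42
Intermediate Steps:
U(S, a) = S + 2*a
v(E) = -8*E (v(E) = -4*E*2 = -8*E)
v(13) + U(G(3, j(1, -4)), 34) = -8*13 + (-6 + 2*34) = -104 + (-6 + 68) = -104 + 62 = -42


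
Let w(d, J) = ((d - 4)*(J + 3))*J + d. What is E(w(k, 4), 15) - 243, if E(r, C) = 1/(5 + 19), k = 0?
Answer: -5831/24 ≈ -242.96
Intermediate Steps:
w(d, J) = d + J*(-4 + d)*(3 + J) (w(d, J) = ((-4 + d)*(3 + J))*J + d = J*(-4 + d)*(3 + J) + d = d + J*(-4 + d)*(3 + J))
E(r, C) = 1/24
E(w(k, 4), 15) - 243 = 1/24 - 243 = -5831/24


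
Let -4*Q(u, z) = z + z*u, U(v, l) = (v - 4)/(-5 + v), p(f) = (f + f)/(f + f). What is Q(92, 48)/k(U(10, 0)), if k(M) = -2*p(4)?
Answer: 558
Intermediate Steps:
p(f) = 1 (p(f) = (2*f)/((2*f)) = (2*f)*(1/(2*f)) = 1)
U(v, l) = (-4 + v)/(-5 + v)
Q(u, z) = -z/4 - u*z/4 (Q(u, z) = -(z + z*u)/4 = -(z + u*z)/4 = -z/4 - u*z/4)
k(M) = -2 (k(M) = -2*1 = -2)
Q(92, 48)/k(U(10, 0)) = -¼*48*(1 + 92)/(-2) = -¼*48*93*(-½) = -1116*(-½) = 558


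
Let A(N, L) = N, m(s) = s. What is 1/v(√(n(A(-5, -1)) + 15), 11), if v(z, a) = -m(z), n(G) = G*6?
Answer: I*√15/15 ≈ 0.2582*I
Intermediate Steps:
n(G) = 6*G
v(z, a) = -z
1/v(√(n(A(-5, -1)) + 15), 11) = 1/(-√(6*(-5) + 15)) = 1/(-√(-30 + 15)) = 1/(-√(-15)) = 1/(-I*√15) = I*√15/15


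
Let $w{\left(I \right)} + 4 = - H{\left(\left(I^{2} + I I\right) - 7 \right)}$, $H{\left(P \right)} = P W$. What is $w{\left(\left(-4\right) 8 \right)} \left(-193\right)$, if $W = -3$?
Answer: $-1180967$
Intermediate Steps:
$H{\left(P \right)} = - 3 P$ ($H{\left(P \right)} = P \left(-3\right) = - 3 P$)
$w{\left(I \right)} = -25 + 6 I^{2}$ ($w{\left(I \right)} = -4 - - 3 \left(\left(I^{2} + I I\right) - 7\right) = -4 - - 3 \left(\left(I^{2} + I^{2}\right) - 7\right) = -4 - - 3 \left(2 I^{2} - 7\right) = -4 - - 3 \left(-7 + 2 I^{2}\right) = -4 - \left(21 - 6 I^{2}\right) = -4 + \left(-21 + 6 I^{2}\right) = -25 + 6 I^{2}$)
$w{\left(\left(-4\right) 8 \right)} \left(-193\right) = \left(-25 + 6 \left(\left(-4\right) 8\right)^{2}\right) \left(-193\right) = \left(-25 + 6 \left(-32\right)^{2}\right) \left(-193\right) = \left(-25 + 6 \cdot 1024\right) \left(-193\right) = \left(-25 + 6144\right) \left(-193\right) = 6119 \left(-193\right) = -1180967$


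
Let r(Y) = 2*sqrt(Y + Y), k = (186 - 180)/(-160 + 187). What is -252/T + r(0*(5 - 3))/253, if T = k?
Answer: -1134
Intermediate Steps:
k = 2/9 (k = 6/27 = 6*(1/27) = 2/9 ≈ 0.22222)
r(Y) = 2*sqrt(2)*sqrt(Y) (r(Y) = 2*sqrt(2*Y) = 2*(sqrt(2)*sqrt(Y)) = 2*sqrt(2)*sqrt(Y))
T = 2/9 ≈ 0.22222
-252/T + r(0*(5 - 3))/253 = -252/2/9 + (2*sqrt(2)*sqrt(0*(5 - 3)))/253 = -252*9/2 + (2*sqrt(2)*sqrt(0*2))*(1/253) = -1134 + (2*sqrt(2)*sqrt(0))*(1/253) = -1134 + (2*sqrt(2)*0)*(1/253) = -1134 + 0*(1/253) = -1134 + 0 = -1134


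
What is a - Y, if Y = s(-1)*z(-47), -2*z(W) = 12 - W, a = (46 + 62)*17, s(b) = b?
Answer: 3613/2 ≈ 1806.5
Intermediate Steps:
a = 1836 (a = 108*17 = 1836)
z(W) = -6 + W/2 (z(W) = -(12 - W)/2 = -6 + W/2)
Y = 59/2 (Y = -(-6 + (1/2)*(-47)) = -(-6 - 47/2) = -1*(-59/2) = 59/2 ≈ 29.500)
a - Y = 1836 - 1*59/2 = 1836 - 59/2 = 3613/2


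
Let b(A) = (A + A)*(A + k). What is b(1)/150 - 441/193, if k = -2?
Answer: -33268/14475 ≈ -2.2983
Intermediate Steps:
b(A) = 2*A*(-2 + A) (b(A) = (A + A)*(A - 2) = (2*A)*(-2 + A) = 2*A*(-2 + A))
b(1)/150 - 441/193 = (2*1*(-2 + 1))/150 - 441/193 = (2*1*(-1))*(1/150) - 441*1/193 = -2*1/150 - 441/193 = -1/75 - 441/193 = -33268/14475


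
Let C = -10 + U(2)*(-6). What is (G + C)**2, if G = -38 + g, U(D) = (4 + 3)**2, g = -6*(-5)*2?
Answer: 79524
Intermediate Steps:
g = 60 (g = 30*2 = 60)
U(D) = 49 (U(D) = 7**2 = 49)
G = 22 (G = -38 + 60 = 22)
C = -304 (C = -10 + 49*(-6) = -10 - 294 = -304)
(G + C)**2 = (22 - 304)**2 = (-282)**2 = 79524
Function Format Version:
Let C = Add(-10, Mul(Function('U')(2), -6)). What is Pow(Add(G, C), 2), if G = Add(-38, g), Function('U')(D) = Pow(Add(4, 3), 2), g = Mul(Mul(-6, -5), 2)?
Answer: 79524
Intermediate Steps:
g = 60 (g = Mul(30, 2) = 60)
Function('U')(D) = 49 (Function('U')(D) = Pow(7, 2) = 49)
G = 22 (G = Add(-38, 60) = 22)
C = -304 (C = Add(-10, Mul(49, -6)) = Add(-10, -294) = -304)
Pow(Add(G, C), 2) = Pow(Add(22, -304), 2) = Pow(-282, 2) = 79524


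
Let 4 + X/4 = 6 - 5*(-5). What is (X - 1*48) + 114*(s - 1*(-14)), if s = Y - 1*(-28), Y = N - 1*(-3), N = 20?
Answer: 7470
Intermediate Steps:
Y = 23 (Y = 20 - 1*(-3) = 20 + 3 = 23)
X = 108 (X = -16 + 4*(6 - 5*(-5)) = -16 + 4*(6 + 25) = -16 + 4*31 = -16 + 124 = 108)
s = 51 (s = 23 - 1*(-28) = 23 + 28 = 51)
(X - 1*48) + 114*(s - 1*(-14)) = (108 - 1*48) + 114*(51 - 1*(-14)) = (108 - 48) + 114*(51 + 14) = 60 + 114*65 = 60 + 7410 = 7470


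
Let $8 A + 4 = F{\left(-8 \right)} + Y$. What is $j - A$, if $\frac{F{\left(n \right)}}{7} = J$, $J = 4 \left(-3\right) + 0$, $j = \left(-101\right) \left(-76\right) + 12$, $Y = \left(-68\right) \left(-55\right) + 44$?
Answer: $7226$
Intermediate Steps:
$Y = 3784$ ($Y = 3740 + 44 = 3784$)
$j = 7688$ ($j = 7676 + 12 = 7688$)
$J = -12$ ($J = -12 + 0 = -12$)
$F{\left(n \right)} = -84$ ($F{\left(n \right)} = 7 \left(-12\right) = -84$)
$A = 462$ ($A = - \frac{1}{2} + \frac{-84 + 3784}{8} = - \frac{1}{2} + \frac{1}{8} \cdot 3700 = - \frac{1}{2} + \frac{925}{2} = 462$)
$j - A = 7688 - 462 = 7226$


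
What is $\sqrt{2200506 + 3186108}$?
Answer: $\sqrt{5386614} \approx 2320.9$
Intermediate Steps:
$\sqrt{2200506 + 3186108} = \sqrt{5386614}$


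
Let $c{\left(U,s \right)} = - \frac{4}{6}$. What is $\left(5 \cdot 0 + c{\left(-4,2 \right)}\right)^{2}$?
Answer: $\frac{4}{9} \approx 0.44444$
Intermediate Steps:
$c{\left(U,s \right)} = - \frac{2}{3}$ ($c{\left(U,s \right)} = \left(-4\right) \frac{1}{6} = - \frac{2}{3}$)
$\left(5 \cdot 0 + c{\left(-4,2 \right)}\right)^{2} = \left(5 \cdot 0 - \frac{2}{3}\right)^{2} = \left(0 - \frac{2}{3}\right)^{2} = \left(- \frac{2}{3}\right)^{2} = \frac{4}{9}$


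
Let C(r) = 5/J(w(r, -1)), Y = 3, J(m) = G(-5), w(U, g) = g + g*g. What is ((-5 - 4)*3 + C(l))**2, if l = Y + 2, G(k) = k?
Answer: 784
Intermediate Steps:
w(U, g) = g + g**2
J(m) = -5
l = 5 (l = 3 + 2 = 5)
C(r) = -1 (C(r) = 5/(-5) = 5*(-1/5) = -1)
((-5 - 4)*3 + C(l))**2 = ((-5 - 4)*3 - 1)**2 = (-9*3 - 1)**2 = (-27 - 1)**2 = (-28)**2 = 784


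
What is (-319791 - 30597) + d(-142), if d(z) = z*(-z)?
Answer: -370552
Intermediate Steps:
d(z) = -z**2
(-319791 - 30597) + d(-142) = (-319791 - 30597) - 1*(-142)**2 = -350388 - 1*20164 = -350388 - 20164 = -370552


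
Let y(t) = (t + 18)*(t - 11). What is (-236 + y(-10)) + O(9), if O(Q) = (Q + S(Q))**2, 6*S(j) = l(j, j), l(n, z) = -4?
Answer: -3011/9 ≈ -334.56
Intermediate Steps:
S(j) = -2/3 (S(j) = (1/6)*(-4) = -2/3)
y(t) = (-11 + t)*(18 + t) (y(t) = (18 + t)*(-11 + t) = (-11 + t)*(18 + t))
O(Q) = (-2/3 + Q)**2 (O(Q) = (Q - 2/3)**2 = (-2/3 + Q)**2)
(-236 + y(-10)) + O(9) = (-236 + (-198 + (-10)**2 + 7*(-10))) + (-2 + 3*9)**2/9 = (-236 + (-198 + 100 - 70)) + (-2 + 27)**2/9 = (-236 - 168) + (1/9)*25**2 = -404 + (1/9)*625 = -404 + 625/9 = -3011/9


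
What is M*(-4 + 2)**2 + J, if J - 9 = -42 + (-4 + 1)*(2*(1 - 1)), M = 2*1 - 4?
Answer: -41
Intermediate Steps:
M = -2 (M = 2 - 4 = -2)
J = -33 (J = 9 + (-42 + (-4 + 1)*(2*(1 - 1))) = 9 + (-42 - 6*0) = 9 + (-42 - 3*0) = 9 + (-42 + 0) = 9 - 42 = -33)
M*(-4 + 2)**2 + J = -2*(-4 + 2)**2 - 33 = -2*(-2)**2 - 33 = -2*4 - 33 = -8 - 33 = -41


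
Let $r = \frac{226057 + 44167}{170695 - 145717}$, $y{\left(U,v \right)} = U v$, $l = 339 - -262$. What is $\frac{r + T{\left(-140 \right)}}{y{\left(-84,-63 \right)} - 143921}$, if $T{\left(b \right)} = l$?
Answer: $- \frac{7641001}{1731337581} \approx -0.0044134$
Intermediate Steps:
$l = 601$ ($l = 339 + 262 = 601$)
$T{\left(b \right)} = 601$
$r = \frac{135112}{12489}$ ($r = \frac{270224}{170695 - 145717} = \frac{270224}{24978} = 270224 \cdot \frac{1}{24978} = \frac{135112}{12489} \approx 10.818$)
$\frac{r + T{\left(-140 \right)}}{y{\left(-84,-63 \right)} - 143921} = \frac{\frac{135112}{12489} + 601}{\left(-84\right) \left(-63\right) - 143921} = \frac{7641001}{12489 \left(5292 - 143921\right)} = \frac{7641001}{12489 \left(-138629\right)} = \frac{7641001}{12489} \left(- \frac{1}{138629}\right) = - \frac{7641001}{1731337581}$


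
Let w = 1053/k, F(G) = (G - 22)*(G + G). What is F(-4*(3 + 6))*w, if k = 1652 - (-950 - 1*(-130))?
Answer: 183222/103 ≈ 1778.9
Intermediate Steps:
k = 2472 (k = 1652 - (-950 + 130) = 1652 - 1*(-820) = 1652 + 820 = 2472)
F(G) = 2*G*(-22 + G) (F(G) = (-22 + G)*(2*G) = 2*G*(-22 + G))
w = 351/824 (w = 1053/2472 = 1053*(1/2472) = 351/824 ≈ 0.42597)
F(-4*(3 + 6))*w = (2*(-4*(3 + 6))*(-22 - 4*(3 + 6)))*(351/824) = (2*(-4*9)*(-22 - 4*9))*(351/824) = (2*(-36)*(-22 - 36))*(351/824) = (2*(-36)*(-58))*(351/824) = 4176*(351/824) = 183222/103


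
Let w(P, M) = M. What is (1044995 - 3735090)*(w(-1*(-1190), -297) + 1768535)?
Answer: -4756728202610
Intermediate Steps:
(1044995 - 3735090)*(w(-1*(-1190), -297) + 1768535) = (1044995 - 3735090)*(-297 + 1768535) = -2690095*1768238 = -4756728202610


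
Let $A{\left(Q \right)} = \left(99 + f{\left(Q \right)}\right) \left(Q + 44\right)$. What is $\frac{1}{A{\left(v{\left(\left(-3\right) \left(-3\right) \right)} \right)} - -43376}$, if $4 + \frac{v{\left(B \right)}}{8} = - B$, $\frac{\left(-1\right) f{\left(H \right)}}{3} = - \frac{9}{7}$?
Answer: $\frac{7}{260432} \approx 2.6878 \cdot 10^{-5}$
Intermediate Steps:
$f{\left(H \right)} = \frac{27}{7}$ ($f{\left(H \right)} = - 3 \left(- \frac{9}{7}\right) = - 3 \left(\left(-9\right) \frac{1}{7}\right) = \left(-3\right) \left(- \frac{9}{7}\right) = \frac{27}{7}$)
$v{\left(B \right)} = -32 - 8 B$ ($v{\left(B \right)} = -32 + 8 \left(- B\right) = -32 - 8 B$)
$A{\left(Q \right)} = \frac{31680}{7} + \frac{720 Q}{7}$ ($A{\left(Q \right)} = \left(99 + \frac{27}{7}\right) \left(Q + 44\right) = \frac{720 \left(44 + Q\right)}{7} = \frac{31680}{7} + \frac{720 Q}{7}$)
$\frac{1}{A{\left(v{\left(\left(-3\right) \left(-3\right) \right)} \right)} - -43376} = \frac{1}{\left(\frac{31680}{7} + \frac{720 \left(-32 - 8 \left(\left(-3\right) \left(-3\right)\right)\right)}{7}\right) - -43376} = \frac{1}{\left(\frac{31680}{7} + \frac{720 \left(-32 - 72\right)}{7}\right) + 43376} = \frac{1}{\left(\frac{31680}{7} + \frac{720}{7} \left(-104\right)\right) + 43376} = \frac{1}{\left(\frac{31680}{7} - \frac{74880}{7}\right) + 43376} = \frac{1}{- \frac{43200}{7} + 43376} = \frac{1}{\frac{260432}{7}} = \frac{7}{260432}$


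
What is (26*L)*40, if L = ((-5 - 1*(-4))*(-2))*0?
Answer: 0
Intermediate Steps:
L = 0 (L = ((-5 + 4)*(-2))*0 = -1*(-2)*0 = 2*0 = 0)
(26*L)*40 = (26*0)*40 = 0*40 = 0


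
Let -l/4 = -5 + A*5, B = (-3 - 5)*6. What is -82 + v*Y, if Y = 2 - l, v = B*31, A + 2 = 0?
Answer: 86222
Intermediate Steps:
B = -48 (B = -8*6 = -48)
A = -2 (A = -2 + 0 = -2)
l = 60 (l = -4*(-5 - 2*5) = -4*(-5 - 10) = -4*(-15) = 60)
v = -1488 (v = -48*31 = -1488)
Y = -58 (Y = 2 - 1*60 = 2 - 60 = -58)
-82 + v*Y = -82 - 1488*(-58) = -82 + 86304 = 86222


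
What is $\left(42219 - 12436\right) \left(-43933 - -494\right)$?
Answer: $-1293743737$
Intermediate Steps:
$\left(42219 - 12436\right) \left(-43933 - -494\right) = 29783 \left(-43933 + 494\right) = 29783 \left(-43439\right) = -1293743737$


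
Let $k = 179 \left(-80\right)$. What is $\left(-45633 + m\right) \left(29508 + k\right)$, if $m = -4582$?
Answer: $-762665420$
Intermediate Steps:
$k = -14320$
$\left(-45633 + m\right) \left(29508 + k\right) = \left(-45633 - 4582\right) \left(29508 - 14320\right) = \left(-50215\right) 15188 = -762665420$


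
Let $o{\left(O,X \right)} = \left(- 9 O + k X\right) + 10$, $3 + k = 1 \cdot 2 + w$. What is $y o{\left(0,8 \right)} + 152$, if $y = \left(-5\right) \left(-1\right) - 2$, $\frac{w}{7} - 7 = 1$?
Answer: $1502$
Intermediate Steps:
$w = 56$ ($w = 49 + 7 \cdot 1 = 49 + 7 = 56$)
$k = 55$ ($k = -3 + \left(1 \cdot 2 + 56\right) = -3 + \left(2 + 56\right) = -3 + 58 = 55$)
$o{\left(O,X \right)} = 10 - 9 O + 55 X$ ($o{\left(O,X \right)} = \left(- 9 O + 55 X\right) + 10 = 10 - 9 O + 55 X$)
$y = 3$ ($y = 5 - 2 = 3$)
$y o{\left(0,8 \right)} + 152 = 3 \left(10 - 0 + 55 \cdot 8\right) + 152 = 3 \left(10 + 0 + 440\right) + 152 = 3 \cdot 450 + 152 = 1350 + 152 = 1502$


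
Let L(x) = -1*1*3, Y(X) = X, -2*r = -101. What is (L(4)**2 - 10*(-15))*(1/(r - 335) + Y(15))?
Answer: 1356747/569 ≈ 2384.4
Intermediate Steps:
r = 101/2 (r = -1/2*(-101) = 101/2 ≈ 50.500)
L(x) = -3 (L(x) = -1*3 = -3)
(L(4)**2 - 10*(-15))*(1/(r - 335) + Y(15)) = ((-3)**2 - 10*(-15))*(1/(101/2 - 335) + 15) = (9 + 150)*(1/(-569/2) + 15) = 159*(-2/569 + 15) = 159*(8533/569) = 1356747/569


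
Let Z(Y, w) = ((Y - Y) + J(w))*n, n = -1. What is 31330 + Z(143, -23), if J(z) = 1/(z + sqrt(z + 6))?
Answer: 17106203/546 + I*sqrt(17)/546 ≈ 31330.0 + 0.0075515*I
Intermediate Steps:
J(z) = 1/(z + sqrt(6 + z))
Z(Y, w) = -1/(w + sqrt(6 + w)) (Z(Y, w) = ((Y - Y) + 1/(w + sqrt(6 + w)))*(-1) = (0 + 1/(w + sqrt(6 + w)))*(-1) = -1/(w + sqrt(6 + w)))
31330 + Z(143, -23) = 31330 - 1/(-23 + sqrt(6 - 23)) = 31330 - 1/(-23 + sqrt(-17)) = 31330 - 1/(-23 + I*sqrt(17))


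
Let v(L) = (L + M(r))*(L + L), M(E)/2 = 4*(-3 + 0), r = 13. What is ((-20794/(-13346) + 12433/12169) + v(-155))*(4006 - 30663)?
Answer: -120121902756611224/81203737 ≈ -1.4793e+9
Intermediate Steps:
M(E) = -24 (M(E) = 2*(4*(-3 + 0)) = 2*(4*(-3)) = 2*(-12) = -24)
v(L) = 2*L*(-24 + L) (v(L) = (L - 24)*(L + L) = (-24 + L)*(2*L) = 2*L*(-24 + L))
((-20794/(-13346) + 12433/12169) + v(-155))*(4006 - 30663) = ((-20794/(-13346) + 12433/12169) + 2*(-155)*(-24 - 155))*(4006 - 30663) = ((-20794*(-1/13346) + 12433*(1/12169)) + 2*(-155)*(-179))*(-26657) = ((10397/6673 + 12433/12169) + 55490)*(-26657) = (209486502/81203737 + 55490)*(-26657) = (4506204852632/81203737)*(-26657) = -120121902756611224/81203737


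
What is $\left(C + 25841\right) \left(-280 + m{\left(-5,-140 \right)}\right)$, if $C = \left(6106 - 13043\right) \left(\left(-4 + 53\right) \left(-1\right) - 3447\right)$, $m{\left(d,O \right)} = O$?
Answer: $-10196589060$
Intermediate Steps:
$C = 24251752$ ($C = - 6937 \left(49 \left(-1\right) - 3447\right) = - 6937 \left(-49 - 3447\right) = \left(-6937\right) \left(-3496\right) = 24251752$)
$\left(C + 25841\right) \left(-280 + m{\left(-5,-140 \right)}\right) = \left(24251752 + 25841\right) \left(-280 - 140\right) = 24277593 \left(-420\right) = -10196589060$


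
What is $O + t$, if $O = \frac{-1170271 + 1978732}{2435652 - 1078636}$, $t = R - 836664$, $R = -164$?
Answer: $- \frac{1135588176787}{1357016} \approx -8.3683 \cdot 10^{5}$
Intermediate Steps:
$t = -836828$ ($t = -164 - 836664 = -836828$)
$O = \frac{808461}{1357016} \approx 0.59576$
$O + t = \frac{808461}{1357016} - 836828 = - \frac{1135588176787}{1357016}$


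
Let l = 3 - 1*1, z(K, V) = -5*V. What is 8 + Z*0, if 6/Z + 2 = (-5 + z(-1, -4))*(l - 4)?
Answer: 8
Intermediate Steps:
l = 2 (l = 3 - 1 = 2)
Z = -3/16 (Z = 6/(-2 + (-5 - 5*(-4))*(2 - 4)) = 6/(-2 + (-5 + 20)*(-2)) = 6/(-2 + 15*(-2)) = 6/(-2 - 30) = 6/(-32) = 6*(-1/32) = -3/16 ≈ -0.18750)
8 + Z*0 = 8 - 3/16*0 = 8 + 0 = 8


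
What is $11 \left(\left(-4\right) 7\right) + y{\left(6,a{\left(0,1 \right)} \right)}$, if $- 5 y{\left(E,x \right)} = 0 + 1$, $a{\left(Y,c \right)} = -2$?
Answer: $- \frac{1541}{5} \approx -308.2$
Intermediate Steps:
$y{\left(E,x \right)} = - \frac{1}{5}$ ($y{\left(E,x \right)} = - \frac{0 + 1}{5} = \left(- \frac{1}{5}\right) 1 = - \frac{1}{5}$)
$11 \left(\left(-4\right) 7\right) + y{\left(6,a{\left(0,1 \right)} \right)} = 11 \left(\left(-4\right) 7\right) - \frac{1}{5} = 11 \left(-28\right) - \frac{1}{5} = -308 - \frac{1}{5} = - \frac{1541}{5}$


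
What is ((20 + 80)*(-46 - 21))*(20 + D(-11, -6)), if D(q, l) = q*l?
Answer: -576200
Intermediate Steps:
D(q, l) = l*q
((20 + 80)*(-46 - 21))*(20 + D(-11, -6)) = ((20 + 80)*(-46 - 21))*(20 - 6*(-11)) = (100*(-67))*(20 + 66) = -6700*86 = -576200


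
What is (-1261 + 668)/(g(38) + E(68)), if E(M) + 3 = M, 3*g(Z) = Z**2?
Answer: -1779/1639 ≈ -1.0854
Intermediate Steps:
g(Z) = Z**2/3
E(M) = -3 + M
(-1261 + 668)/(g(38) + E(68)) = (-1261 + 668)/((1/3)*38**2 + (-3 + 68)) = -593/((1/3)*1444 + 65) = -593/(1444/3 + 65) = -593/1639/3 = -593*3/1639 = -1779/1639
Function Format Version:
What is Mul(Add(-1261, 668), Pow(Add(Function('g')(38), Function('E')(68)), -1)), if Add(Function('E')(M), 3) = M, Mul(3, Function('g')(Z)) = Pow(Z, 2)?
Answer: Rational(-1779, 1639) ≈ -1.0854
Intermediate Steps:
Function('g')(Z) = Mul(Rational(1, 3), Pow(Z, 2))
Function('E')(M) = Add(-3, M)
Mul(Add(-1261, 668), Pow(Add(Function('g')(38), Function('E')(68)), -1)) = Mul(Add(-1261, 668), Pow(Add(Mul(Rational(1, 3), Pow(38, 2)), Add(-3, 68)), -1)) = Mul(-593, Pow(Add(Mul(Rational(1, 3), 1444), 65), -1)) = Mul(-593, Pow(Add(Rational(1444, 3), 65), -1)) = Mul(-593, Pow(Rational(1639, 3), -1)) = Mul(-593, Rational(3, 1639)) = Rational(-1779, 1639)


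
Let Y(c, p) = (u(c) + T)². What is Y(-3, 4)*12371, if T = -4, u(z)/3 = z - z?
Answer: 197936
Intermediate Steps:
u(z) = 0 (u(z) = 3*(z - z) = 3*0 = 0)
Y(c, p) = 16 (Y(c, p) = (0 - 4)² = (-4)² = 16)
Y(-3, 4)*12371 = 16*12371 = 197936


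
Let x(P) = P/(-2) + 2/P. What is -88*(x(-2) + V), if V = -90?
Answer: 7920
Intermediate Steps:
x(P) = 2/P - P/2 (x(P) = P*(-½) + 2/P = -P/2 + 2/P = 2/P - P/2)
-88*(x(-2) + V) = -88*((2/(-2) - ½*(-2)) - 90) = -88*((2*(-½) + 1) - 90) = -88*((-1 + 1) - 90) = -88*(0 - 90) = -88*(-90) = 7920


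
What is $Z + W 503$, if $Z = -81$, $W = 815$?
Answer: $409864$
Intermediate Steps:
$Z + W 503 = -81 + 815 \cdot 503 = -81 + 409945 = 409864$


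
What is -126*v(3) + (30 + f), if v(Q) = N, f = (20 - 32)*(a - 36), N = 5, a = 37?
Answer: -612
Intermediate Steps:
f = -12 (f = (20 - 32)*(37 - 36) = -12*1 = -12)
v(Q) = 5
-126*v(3) + (30 + f) = -126*5 + (30 - 12) = -630 + 18 = -612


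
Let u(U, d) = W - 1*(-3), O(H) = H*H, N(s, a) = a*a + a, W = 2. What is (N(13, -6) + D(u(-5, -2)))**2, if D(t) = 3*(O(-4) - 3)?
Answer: 4761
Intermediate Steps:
N(s, a) = a + a**2 (N(s, a) = a**2 + a = a + a**2)
O(H) = H**2
u(U, d) = 5 (u(U, d) = 2 - 1*(-3) = 2 + 3 = 5)
D(t) = 39 (D(t) = 3*((-4)**2 - 3) = 3*(16 - 3) = 3*13 = 39)
(N(13, -6) + D(u(-5, -2)))**2 = (-6*(1 - 6) + 39)**2 = (-6*(-5) + 39)**2 = (30 + 39)**2 = 69**2 = 4761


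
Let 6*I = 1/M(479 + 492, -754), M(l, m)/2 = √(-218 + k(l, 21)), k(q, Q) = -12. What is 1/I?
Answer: 12*I*√230 ≈ 181.99*I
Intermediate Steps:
M(l, m) = 2*I*√230 (M(l, m) = 2*√(-218 - 12) = 2*√(-230) = 2*(I*√230) = 2*I*√230)
I = -I*√230/2760 (I = 1/(6*((2*I*√230))) = (-I*√230/460)/6 = -I*√230/2760 ≈ -0.0054948*I)
1/I = 1/(-I*√230/2760) = 12*I*√230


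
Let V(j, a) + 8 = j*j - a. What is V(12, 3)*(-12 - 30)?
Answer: -5586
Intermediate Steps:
V(j, a) = -8 + j² - a (V(j, a) = -8 + (j*j - a) = -8 + (j² - a) = -8 + j² - a)
V(12, 3)*(-12 - 30) = (-8 + 12² - 1*3)*(-12 - 30) = (-8 + 144 - 3)*(-42) = 133*(-42) = -5586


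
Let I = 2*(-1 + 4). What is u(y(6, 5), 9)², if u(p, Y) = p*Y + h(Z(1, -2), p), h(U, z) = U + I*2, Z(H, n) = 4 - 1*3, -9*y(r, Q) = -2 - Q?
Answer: 400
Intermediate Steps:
y(r, Q) = 2/9 + Q/9 (y(r, Q) = -(-2 - Q)/9 = 2/9 + Q/9)
Z(H, n) = 1 (Z(H, n) = 4 - 3 = 1)
I = 6 (I = 2*3 = 6)
h(U, z) = 12 + U (h(U, z) = U + 6*2 = U + 12 = 12 + U)
u(p, Y) = 13 + Y*p (u(p, Y) = p*Y + (12 + 1) = Y*p + 13 = 13 + Y*p)
u(y(6, 5), 9)² = (13 + 9*(2/9 + (⅑)*5))² = (13 + 9*(2/9 + 5/9))² = (13 + 9*(7/9))² = (13 + 7)² = 20² = 400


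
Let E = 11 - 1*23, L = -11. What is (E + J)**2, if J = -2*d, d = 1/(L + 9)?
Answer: 121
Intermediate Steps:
E = -12 (E = 11 - 23 = -12)
d = -1/2 (d = 1/(-11 + 9) = 1/(-2) = -1/2 ≈ -0.50000)
J = 1 (J = -2*(-1/2) = 1)
(E + J)**2 = (-12 + 1)**2 = (-11)**2 = 121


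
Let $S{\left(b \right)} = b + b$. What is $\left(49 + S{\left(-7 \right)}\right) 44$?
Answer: $1540$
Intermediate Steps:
$S{\left(b \right)} = 2 b$
$\left(49 + S{\left(-7 \right)}\right) 44 = \left(49 + 2 \left(-7\right)\right) 44 = \left(49 - 14\right) 44 = 35 \cdot 44 = 1540$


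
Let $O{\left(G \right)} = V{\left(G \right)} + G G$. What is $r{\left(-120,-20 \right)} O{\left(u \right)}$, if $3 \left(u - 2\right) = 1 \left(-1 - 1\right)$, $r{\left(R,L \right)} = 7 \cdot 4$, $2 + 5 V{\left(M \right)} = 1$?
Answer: $\frac{1988}{45} \approx 44.178$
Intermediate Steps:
$V{\left(M \right)} = - \frac{1}{5}$ ($V{\left(M \right)} = - \frac{2}{5} + \frac{1}{5} \cdot 1 = - \frac{2}{5} + \frac{1}{5} = - \frac{1}{5}$)
$r{\left(R,L \right)} = 28$
$u = \frac{4}{3}$ ($u = 2 + \frac{1 \left(-1 - 1\right)}{3} = 2 + \frac{1 \left(-2\right)}{3} = 2 + \frac{1}{3} \left(-2\right) = 2 - \frac{2}{3} = \frac{4}{3} \approx 1.3333$)
$O{\left(G \right)} = - \frac{1}{5} + G^{2}$ ($O{\left(G \right)} = - \frac{1}{5} + G G = - \frac{1}{5} + G^{2}$)
$r{\left(-120,-20 \right)} O{\left(u \right)} = 28 \left(- \frac{1}{5} + \left(\frac{4}{3}\right)^{2}\right) = 28 \left(- \frac{1}{5} + \frac{16}{9}\right) = 28 \cdot \frac{71}{45} = \frac{1988}{45}$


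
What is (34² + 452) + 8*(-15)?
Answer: 1488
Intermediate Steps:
(34² + 452) + 8*(-15) = (1156 + 452) - 120 = 1608 - 120 = 1488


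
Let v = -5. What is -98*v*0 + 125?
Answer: 125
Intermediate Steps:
-98*v*0 + 125 = -(-490)*0 + 125 = -98*0 + 125 = 0 + 125 = 125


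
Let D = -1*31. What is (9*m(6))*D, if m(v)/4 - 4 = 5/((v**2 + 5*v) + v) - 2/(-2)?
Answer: -11315/2 ≈ -5657.5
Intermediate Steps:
D = -31
m(v) = 20 + 20/(v**2 + 6*v) (m(v) = 16 + 4*(5/((v**2 + 5*v) + v) - 2/(-2)) = 16 + 4*(5/(v**2 + 6*v) - 2*(-1/2)) = 16 + 4*(5/(v**2 + 6*v) + 1) = 16 + 4*(1 + 5/(v**2 + 6*v)) = 16 + (4 + 20/(v**2 + 6*v)) = 20 + 20/(v**2 + 6*v))
(9*m(6))*D = (9*(20*(1 + 6**2 + 6*6)/(6*(6 + 6))))*(-31) = (9*(20*(1/6)*(1 + 36 + 36)/12))*(-31) = (9*(20*(1/6)*(1/12)*73))*(-31) = (9*(365/18))*(-31) = (365/2)*(-31) = -11315/2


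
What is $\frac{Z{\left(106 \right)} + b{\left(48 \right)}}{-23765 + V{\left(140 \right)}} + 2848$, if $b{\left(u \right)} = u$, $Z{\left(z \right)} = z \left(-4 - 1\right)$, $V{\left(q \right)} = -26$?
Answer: $\frac{67757250}{23791} \approx 2848.0$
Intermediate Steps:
$Z{\left(z \right)} = - 5 z$ ($Z{\left(z \right)} = z \left(-5\right) = - 5 z$)
$\frac{Z{\left(106 \right)} + b{\left(48 \right)}}{-23765 + V{\left(140 \right)}} + 2848 = \frac{\left(-5\right) 106 + 48}{-23765 - 26} + 2848 = \frac{-530 + 48}{-23791} + 2848 = \left(-482\right) \left(- \frac{1}{23791}\right) + 2848 = \frac{482}{23791} + 2848 = \frac{67757250}{23791}$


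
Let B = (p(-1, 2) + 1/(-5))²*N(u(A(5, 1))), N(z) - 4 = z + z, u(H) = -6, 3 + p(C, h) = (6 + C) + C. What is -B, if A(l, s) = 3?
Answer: 128/25 ≈ 5.1200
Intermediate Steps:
p(C, h) = 3 + 2*C (p(C, h) = -3 + ((6 + C) + C) = -3 + (6 + 2*C) = 3 + 2*C)
N(z) = 4 + 2*z (N(z) = 4 + (z + z) = 4 + 2*z)
B = -128/25 (B = ((3 + 2*(-1)) + 1/(-5))²*(4 + 2*(-6)) = ((3 - 2) - ⅕)²*(4 - 12) = (1 - ⅕)²*(-8) = (⅘)²*(-8) = (16/25)*(-8) = -128/25 ≈ -5.1200)
-B = -1*(-128/25) = 128/25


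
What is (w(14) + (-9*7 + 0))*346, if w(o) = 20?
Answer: -14878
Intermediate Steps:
(w(14) + (-9*7 + 0))*346 = (20 + (-9*7 + 0))*346 = (20 + (-63 + 0))*346 = (20 - 63)*346 = -43*346 = -14878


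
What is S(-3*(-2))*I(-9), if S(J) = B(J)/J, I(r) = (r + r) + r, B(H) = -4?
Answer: 18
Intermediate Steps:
I(r) = 3*r (I(r) = 2*r + r = 3*r)
S(J) = -4/J
S(-3*(-2))*I(-9) = (-4/((-3*(-2))))*(3*(-9)) = -4/6*(-27) = -4*⅙*(-27) = -⅔*(-27) = 18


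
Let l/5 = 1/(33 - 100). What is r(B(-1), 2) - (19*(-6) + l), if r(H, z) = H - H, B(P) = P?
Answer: 7643/67 ≈ 114.07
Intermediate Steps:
l = -5/67 (l = 5/(33 - 100) = 5/(-67) = 5*(-1/67) = -5/67 ≈ -0.074627)
r(H, z) = 0
r(B(-1), 2) - (19*(-6) + l) = 0 - (19*(-6) - 5/67) = 0 - (-114 - 5/67) = 0 - 1*(-7643/67) = 0 + 7643/67 = 7643/67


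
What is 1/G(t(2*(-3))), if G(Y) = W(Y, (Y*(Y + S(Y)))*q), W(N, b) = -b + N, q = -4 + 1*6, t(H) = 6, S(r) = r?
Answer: -1/138 ≈ -0.0072464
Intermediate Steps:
q = 2 (q = -4 + 6 = 2)
W(N, b) = N - b
G(Y) = Y - 4*Y² (G(Y) = Y - Y*(Y + Y)*2 = Y - Y*(2*Y)*2 = Y - 2*Y²*2 = Y - 4*Y²)
1/G(t(2*(-3))) = 1/(6*(1 - 4*6)) = 1/(6*(1 - 24)) = 1/(6*(-23)) = 1/(-138) = -1/138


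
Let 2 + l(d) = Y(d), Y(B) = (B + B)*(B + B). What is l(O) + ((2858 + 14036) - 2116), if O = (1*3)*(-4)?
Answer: 15352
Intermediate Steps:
Y(B) = 4*B² (Y(B) = (2*B)*(2*B) = 4*B²)
O = -12 (O = 3*(-4) = -12)
l(d) = -2 + 4*d²
l(O) + ((2858 + 14036) - 2116) = (-2 + 4*(-12)²) + ((2858 + 14036) - 2116) = (-2 + 4*144) + (16894 - 2116) = (-2 + 576) + 14778 = 574 + 14778 = 15352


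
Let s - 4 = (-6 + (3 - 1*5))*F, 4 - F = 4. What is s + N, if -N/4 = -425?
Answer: 1704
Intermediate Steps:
N = 1700 (N = -4*(-425) = 1700)
F = 0 (F = 4 - 1*4 = 4 - 4 = 0)
s = 4 (s = 4 + (-6 + (3 - 1*5))*0 = 4 + (-6 + (3 - 5))*0 = 4 + (-6 - 2)*0 = 4 - 8*0 = 4 + 0 = 4)
s + N = 4 + 1700 = 1704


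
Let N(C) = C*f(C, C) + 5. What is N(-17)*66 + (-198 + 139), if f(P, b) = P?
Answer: 19345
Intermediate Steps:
N(C) = 5 + C² (N(C) = C*C + 5 = C² + 5 = 5 + C²)
N(-17)*66 + (-198 + 139) = (5 + (-17)²)*66 + (-198 + 139) = (5 + 289)*66 - 59 = 294*66 - 59 = 19404 - 59 = 19345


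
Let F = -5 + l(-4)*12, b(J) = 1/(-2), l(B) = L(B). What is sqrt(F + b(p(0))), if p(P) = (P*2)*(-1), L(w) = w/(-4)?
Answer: sqrt(26)/2 ≈ 2.5495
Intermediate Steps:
L(w) = -w/4 (L(w) = w*(-1/4) = -w/4)
l(B) = -B/4
p(P) = -2*P (p(P) = (2*P)*(-1) = -2*P)
b(J) = -1/2
F = 7 (F = -5 - 1/4*(-4)*12 = -5 + 1*12 = -5 + 12 = 7)
sqrt(F + b(p(0))) = sqrt(7 - 1/2) = sqrt(13/2) = sqrt(26)/2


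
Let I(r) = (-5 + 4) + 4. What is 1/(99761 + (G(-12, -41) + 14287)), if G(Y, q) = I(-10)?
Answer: 1/114051 ≈ 8.7680e-6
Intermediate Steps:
I(r) = 3 (I(r) = -1 + 4 = 3)
G(Y, q) = 3
1/(99761 + (G(-12, -41) + 14287)) = 1/(99761 + (3 + 14287)) = 1/(99761 + 14290) = 1/114051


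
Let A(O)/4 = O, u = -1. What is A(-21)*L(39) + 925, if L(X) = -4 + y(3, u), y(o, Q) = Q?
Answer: 1345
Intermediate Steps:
A(O) = 4*O
L(X) = -5 (L(X) = -4 - 1 = -5)
A(-21)*L(39) + 925 = (4*(-21))*(-5) + 925 = -84*(-5) + 925 = 420 + 925 = 1345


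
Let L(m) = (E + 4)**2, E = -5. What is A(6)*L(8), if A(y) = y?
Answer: 6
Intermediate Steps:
L(m) = 1 (L(m) = (-5 + 4)**2 = (-1)**2 = 1)
A(6)*L(8) = 6*1 = 6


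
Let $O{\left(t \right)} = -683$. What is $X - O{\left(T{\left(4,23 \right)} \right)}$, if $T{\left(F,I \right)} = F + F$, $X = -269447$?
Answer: $-268764$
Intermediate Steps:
$T{\left(F,I \right)} = 2 F$
$X - O{\left(T{\left(4,23 \right)} \right)} = -269447 - -683 = -269447 + 683 = -268764$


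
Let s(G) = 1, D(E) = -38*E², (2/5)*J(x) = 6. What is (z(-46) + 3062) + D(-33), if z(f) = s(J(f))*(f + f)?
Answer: -38412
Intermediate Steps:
J(x) = 15 (J(x) = (5/2)*6 = 15)
z(f) = 2*f (z(f) = 1*(f + f) = 1*(2*f) = 2*f)
(z(-46) + 3062) + D(-33) = (2*(-46) + 3062) - 38*(-33)² = (-92 + 3062) - 38*1089 = 2970 - 41382 = -38412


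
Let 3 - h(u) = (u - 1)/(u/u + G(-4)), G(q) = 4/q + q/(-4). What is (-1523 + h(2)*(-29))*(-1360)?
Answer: 2150160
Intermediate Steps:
G(q) = 4/q - q/4 (G(q) = 4/q + q*(-¼) = 4/q - q/4)
h(u) = 4 - u (h(u) = 3 - (u - 1)/(u/u + (4/(-4) - ¼*(-4))) = 3 - (-1 + u)/(1 + (4*(-¼) + 1)) = 3 - (-1 + u)/(1 + (-1 + 1)) = 3 - (-1 + u)/(1 + 0) = 3 - (-1 + u)/1 = 3 - (-1 + u) = 3 + (1 - u) = 4 - u)
(-1523 + h(2)*(-29))*(-1360) = (-1523 + (4 - 1*2)*(-29))*(-1360) = (-1523 + (4 - 2)*(-29))*(-1360) = (-1523 + 2*(-29))*(-1360) = (-1523 - 58)*(-1360) = -1581*(-1360) = 2150160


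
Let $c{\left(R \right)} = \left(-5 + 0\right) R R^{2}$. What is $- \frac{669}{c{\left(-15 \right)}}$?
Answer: $- \frac{223}{5625} \approx -0.039644$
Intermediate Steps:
$c{\left(R \right)} = - 5 R^{3}$ ($c{\left(R \right)} = - 5 R R^{2} = - 5 R^{3}$)
$- \frac{669}{c{\left(-15 \right)}} = - \frac{669}{\left(-5\right) \left(-15\right)^{3}} = - \frac{669}{\left(-5\right) \left(-3375\right)} = - \frac{669}{16875} = \left(-669\right) \frac{1}{16875} = - \frac{223}{5625}$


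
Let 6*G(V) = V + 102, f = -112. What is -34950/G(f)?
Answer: 20970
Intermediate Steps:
G(V) = 17 + V/6 (G(V) = (V + 102)/6 = (102 + V)/6 = 17 + V/6)
-34950/G(f) = -34950/(17 + (⅙)*(-112)) = -34950/(17 - 56/3) = -34950/(-5/3) = -34950*(-⅗) = 20970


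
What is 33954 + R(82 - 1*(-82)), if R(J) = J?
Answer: 34118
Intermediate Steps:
33954 + R(82 - 1*(-82)) = 33954 + (82 - 1*(-82)) = 33954 + (82 + 82) = 33954 + 164 = 34118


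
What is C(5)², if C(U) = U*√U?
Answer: 125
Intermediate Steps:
C(U) = U^(3/2)
C(5)² = (5^(3/2))² = (5*√5)² = 125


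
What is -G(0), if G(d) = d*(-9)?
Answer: 0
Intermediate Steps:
G(d) = -9*d
-G(0) = -(-9)*0 = -1*0 = 0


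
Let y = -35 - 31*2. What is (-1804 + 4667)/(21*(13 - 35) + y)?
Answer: -2863/559 ≈ -5.1216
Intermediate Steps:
y = -97 (y = -35 - 62 = -97)
(-1804 + 4667)/(21*(13 - 35) + y) = (-1804 + 4667)/(21*(13 - 35) - 97) = 2863/(21*(-22) - 97) = 2863/(-462 - 97) = 2863/(-559) = 2863*(-1/559) = -2863/559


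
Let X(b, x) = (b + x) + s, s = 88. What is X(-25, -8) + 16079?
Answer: 16134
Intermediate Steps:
X(b, x) = 88 + b + x (X(b, x) = (b + x) + 88 = 88 + b + x)
X(-25, -8) + 16079 = (88 - 25 - 8) + 16079 = 55 + 16079 = 16134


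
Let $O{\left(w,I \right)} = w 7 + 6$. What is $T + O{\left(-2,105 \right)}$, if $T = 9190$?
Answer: $9182$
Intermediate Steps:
$O{\left(w,I \right)} = 6 + 7 w$ ($O{\left(w,I \right)} = 7 w + 6 = 6 + 7 w$)
$T + O{\left(-2,105 \right)} = 9190 + \left(6 + 7 \left(-2\right)\right) = 9190 + \left(6 - 14\right) = 9190 - 8 = 9182$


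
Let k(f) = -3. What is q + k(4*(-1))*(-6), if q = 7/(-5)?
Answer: 83/5 ≈ 16.600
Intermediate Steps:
q = -7/5 (q = 7*(-⅕) = -7/5 ≈ -1.4000)
q + k(4*(-1))*(-6) = -7/5 - 3*(-6) = -7/5 + 18 = 83/5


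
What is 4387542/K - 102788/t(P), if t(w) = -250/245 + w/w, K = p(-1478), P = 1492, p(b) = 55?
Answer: 281401202/55 ≈ 5.1164e+6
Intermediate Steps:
K = 55
t(w) = -1/49 (t(w) = -250*1/245 + 1 = -50/49 + 1 = -1/49)
4387542/K - 102788/t(P) = 4387542/55 - 102788/(-1/49) = 4387542*(1/55) - 102788*(-49) = 4387542/55 + 5036612 = 281401202/55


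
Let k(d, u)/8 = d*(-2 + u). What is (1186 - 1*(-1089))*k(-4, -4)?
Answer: 436800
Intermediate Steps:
k(d, u) = 8*d*(-2 + u) (k(d, u) = 8*(d*(-2 + u)) = 8*d*(-2 + u))
(1186 - 1*(-1089))*k(-4, -4) = (1186 - 1*(-1089))*(8*(-4)*(-2 - 4)) = (1186 + 1089)*(8*(-4)*(-6)) = 2275*192 = 436800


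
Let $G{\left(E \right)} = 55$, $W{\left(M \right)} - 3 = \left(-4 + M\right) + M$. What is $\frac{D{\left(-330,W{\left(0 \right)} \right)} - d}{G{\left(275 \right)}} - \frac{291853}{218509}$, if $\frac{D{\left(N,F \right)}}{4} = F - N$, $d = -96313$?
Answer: $\frac{21316763246}{12017995} \approx 1773.7$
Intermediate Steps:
$W{\left(M \right)} = -1 + 2 M$ ($W{\left(M \right)} = 3 + \left(\left(-4 + M\right) + M\right) = 3 + \left(-4 + 2 M\right) = -1 + 2 M$)
$D{\left(N,F \right)} = - 4 N + 4 F$ ($D{\left(N,F \right)} = 4 \left(F - N\right) = - 4 N + 4 F$)
$\frac{D{\left(-330,W{\left(0 \right)} \right)} - d}{G{\left(275 \right)}} - \frac{291853}{218509} = \frac{\left(\left(-4\right) \left(-330\right) + 4 \left(-1 + 2 \cdot 0\right)\right) - -96313}{55} - \frac{291853}{218509} = \left(\left(1320 + 4 \left(-1 + 0\right)\right) + 96313\right) \frac{1}{55} - \frac{291853}{218509} = \left(\left(1320 + 4 \left(-1\right)\right) + 96313\right) \frac{1}{55} - \frac{291853}{218509} = \left(\left(1320 - 4\right) + 96313\right) \frac{1}{55} - \frac{291853}{218509} = \left(1316 + 96313\right) \frac{1}{55} - \frac{291853}{218509} = 97629 \cdot \frac{1}{55} - \frac{291853}{218509} = \frac{97629}{55} - \frac{291853}{218509} = \frac{21316763246}{12017995}$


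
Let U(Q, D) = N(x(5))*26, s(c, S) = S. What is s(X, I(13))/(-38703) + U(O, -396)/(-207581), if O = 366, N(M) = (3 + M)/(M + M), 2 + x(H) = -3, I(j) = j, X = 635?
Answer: -14499043/40170037215 ≈ -0.00036094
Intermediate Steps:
x(H) = -5 (x(H) = -2 - 3 = -5)
N(M) = (3 + M)/(2*M) (N(M) = (3 + M)/((2*M)) = (3 + M)*(1/(2*M)) = (3 + M)/(2*M))
U(Q, D) = 26/5 (U(Q, D) = ((½)*(3 - 5)/(-5))*26 = ((½)*(-⅕)*(-2))*26 = (⅕)*26 = 26/5)
s(X, I(13))/(-38703) + U(O, -396)/(-207581) = 13/(-38703) + (26/5)/(-207581) = 13*(-1/38703) + (26/5)*(-1/207581) = -13/38703 - 26/1037905 = -14499043/40170037215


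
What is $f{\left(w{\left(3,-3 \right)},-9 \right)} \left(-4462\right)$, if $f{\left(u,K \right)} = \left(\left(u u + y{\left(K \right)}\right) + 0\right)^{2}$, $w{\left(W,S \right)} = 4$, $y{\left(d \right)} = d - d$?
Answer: $-1142272$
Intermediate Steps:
$y{\left(d \right)} = 0$
$f{\left(u,K \right)} = u^{4}$ ($f{\left(u,K \right)} = \left(\left(u u + 0\right) + 0\right)^{2} = \left(\left(u^{2} + 0\right) + 0\right)^{2} = \left(u^{2} + 0\right)^{2} = \left(u^{2}\right)^{2} = u^{4}$)
$f{\left(w{\left(3,-3 \right)},-9 \right)} \left(-4462\right) = 4^{4} \left(-4462\right) = 256 \left(-4462\right) = -1142272$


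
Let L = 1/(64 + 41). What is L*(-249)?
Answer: -83/35 ≈ -2.3714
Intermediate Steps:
L = 1/105 ≈ 0.0095238
L*(-249) = (1/105)*(-249) = -83/35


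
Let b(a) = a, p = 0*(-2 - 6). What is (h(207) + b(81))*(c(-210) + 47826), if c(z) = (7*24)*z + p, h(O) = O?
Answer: 3613248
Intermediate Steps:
p = 0 (p = 0*(-8) = 0)
c(z) = 168*z (c(z) = (7*24)*z + 0 = 168*z + 0 = 168*z)
(h(207) + b(81))*(c(-210) + 47826) = (207 + 81)*(168*(-210) + 47826) = 288*(-35280 + 47826) = 288*12546 = 3613248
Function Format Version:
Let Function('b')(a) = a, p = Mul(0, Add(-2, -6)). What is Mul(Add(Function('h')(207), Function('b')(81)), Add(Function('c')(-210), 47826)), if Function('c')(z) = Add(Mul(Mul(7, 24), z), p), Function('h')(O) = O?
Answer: 3613248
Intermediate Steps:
p = 0 (p = Mul(0, -8) = 0)
Function('c')(z) = Mul(168, z) (Function('c')(z) = Add(Mul(Mul(7, 24), z), 0) = Add(Mul(168, z), 0) = Mul(168, z))
Mul(Add(Function('h')(207), Function('b')(81)), Add(Function('c')(-210), 47826)) = Mul(Add(207, 81), Add(Mul(168, -210), 47826)) = Mul(288, Add(-35280, 47826)) = Mul(288, 12546) = 3613248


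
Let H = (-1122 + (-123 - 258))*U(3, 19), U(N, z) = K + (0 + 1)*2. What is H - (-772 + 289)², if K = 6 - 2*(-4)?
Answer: -257337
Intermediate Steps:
K = 14 (K = 6 + 8 = 14)
U(N, z) = 16 (U(N, z) = 14 + (0 + 1)*2 = 14 + 1*2 = 14 + 2 = 16)
H = -24048 (H = (-1122 + (-123 - 258))*16 = (-1122 - 381)*16 = -1503*16 = -24048)
H - (-772 + 289)² = -24048 - (-772 + 289)² = -24048 - 1*(-483)² = -24048 - 1*233289 = -24048 - 233289 = -257337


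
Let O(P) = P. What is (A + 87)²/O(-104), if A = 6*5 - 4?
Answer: -12769/104 ≈ -122.78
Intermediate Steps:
A = 26 (A = 30 - 4 = 26)
(A + 87)²/O(-104) = (26 + 87)²/(-104) = 113²*(-1/104) = 12769*(-1/104) = -12769/104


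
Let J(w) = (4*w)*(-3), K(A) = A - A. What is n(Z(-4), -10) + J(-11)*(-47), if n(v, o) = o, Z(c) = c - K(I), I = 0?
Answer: -6214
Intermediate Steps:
K(A) = 0
Z(c) = c (Z(c) = c - 1*0 = c + 0 = c)
J(w) = -12*w
n(Z(-4), -10) + J(-11)*(-47) = -10 - 12*(-11)*(-47) = -10 + 132*(-47) = -10 - 6204 = -6214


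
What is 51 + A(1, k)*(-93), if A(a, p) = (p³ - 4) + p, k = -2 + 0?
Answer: 1353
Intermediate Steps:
k = -2
A(a, p) = -4 + p + p³ (A(a, p) = (-4 + p³) + p = -4 + p + p³)
51 + A(1, k)*(-93) = 51 + (-4 - 2 + (-2)³)*(-93) = 51 + (-4 - 2 - 8)*(-93) = 51 - 14*(-93) = 51 + 1302 = 1353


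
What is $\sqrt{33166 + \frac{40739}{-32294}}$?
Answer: $\frac{\sqrt{34587586567110}}{32294} \approx 182.11$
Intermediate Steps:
$\sqrt{33166 + \frac{40739}{-32294}} = \sqrt{33166 + 40739 \left(- \frac{1}{32294}\right)} = \sqrt{33166 - \frac{40739}{32294}} = \sqrt{\frac{1071022065}{32294}} = \frac{\sqrt{34587586567110}}{32294}$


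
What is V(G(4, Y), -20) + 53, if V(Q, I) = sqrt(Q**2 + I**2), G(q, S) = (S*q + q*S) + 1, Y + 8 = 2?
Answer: 53 + sqrt(2609) ≈ 104.08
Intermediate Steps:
Y = -6 (Y = -8 + 2 = -6)
G(q, S) = 1 + 2*S*q (G(q, S) = (S*q + S*q) + 1 = 2*S*q + 1 = 1 + 2*S*q)
V(Q, I) = sqrt(I**2 + Q**2)
V(G(4, Y), -20) + 53 = sqrt((-20)**2 + (1 + 2*(-6)*4)**2) + 53 = sqrt(400 + (1 - 48)**2) + 53 = sqrt(400 + (-47)**2) + 53 = sqrt(400 + 2209) + 53 = sqrt(2609) + 53 = 53 + sqrt(2609)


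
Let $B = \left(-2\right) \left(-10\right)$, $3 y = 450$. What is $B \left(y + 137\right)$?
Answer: $5740$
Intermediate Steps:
$y = 150$ ($y = \frac{1}{3} \cdot 450 = 150$)
$B = 20$
$B \left(y + 137\right) = 20 \left(150 + 137\right) = 20 \cdot 287 = 5740$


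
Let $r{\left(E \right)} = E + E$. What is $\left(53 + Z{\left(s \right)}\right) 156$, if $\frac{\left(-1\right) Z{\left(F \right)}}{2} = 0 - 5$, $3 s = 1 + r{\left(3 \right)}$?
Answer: $9828$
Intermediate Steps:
$r{\left(E \right)} = 2 E$
$s = \frac{7}{3}$ ($s = \frac{1 + 2 \cdot 3}{3} = \frac{1 + 6}{3} = \frac{1}{3} \cdot 7 = \frac{7}{3} \approx 2.3333$)
$Z{\left(F \right)} = 10$ ($Z{\left(F \right)} = - 2 \left(0 - 5\right) = \left(-2\right) \left(-5\right) = 10$)
$\left(53 + Z{\left(s \right)}\right) 156 = \left(53 + 10\right) 156 = 63 \cdot 156 = 9828$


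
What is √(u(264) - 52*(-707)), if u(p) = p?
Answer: 2*√9257 ≈ 192.43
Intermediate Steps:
√(u(264) - 52*(-707)) = √(264 - 52*(-707)) = √(264 + 36764) = √37028 = 2*√9257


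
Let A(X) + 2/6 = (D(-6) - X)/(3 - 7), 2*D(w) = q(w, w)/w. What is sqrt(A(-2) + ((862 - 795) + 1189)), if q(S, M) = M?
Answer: sqrt(180726)/12 ≈ 35.427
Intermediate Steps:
D(w) = 1/2 (D(w) = (w/w)/2 = (1/2)*1 = 1/2)
A(X) = -11/24 + X/4 (A(X) = -1/3 + (1/2 - X)/(3 - 7) = -1/3 + (1/2 - X)/(-4) = -1/3 + (1/2 - X)*(-1/4) = -1/3 + (-1/8 + X/4) = -11/24 + X/4)
sqrt(A(-2) + ((862 - 795) + 1189)) = sqrt((-11/24 + (1/4)*(-2)) + ((862 - 795) + 1189)) = sqrt((-11/24 - 1/2) + (67 + 1189)) = sqrt(-23/24 + 1256) = sqrt(30121/24) = sqrt(180726)/12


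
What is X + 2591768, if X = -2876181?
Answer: -284413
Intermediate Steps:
X + 2591768 = -2876181 + 2591768 = -284413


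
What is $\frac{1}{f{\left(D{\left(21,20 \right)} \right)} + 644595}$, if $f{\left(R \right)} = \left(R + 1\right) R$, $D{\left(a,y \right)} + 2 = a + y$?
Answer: $\frac{1}{646155} \approx 1.5476 \cdot 10^{-6}$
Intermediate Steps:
$D{\left(a,y \right)} = -2 + a + y$ ($D{\left(a,y \right)} = -2 + \left(a + y\right) = -2 + a + y$)
$f{\left(R \right)} = R \left(1 + R\right)$ ($f{\left(R \right)} = \left(1 + R\right) R = R \left(1 + R\right)$)
$\frac{1}{f{\left(D{\left(21,20 \right)} \right)} + 644595} = \frac{1}{\left(-2 + 21 + 20\right) \left(1 + \left(-2 + 21 + 20\right)\right) + 644595} = \frac{1}{39 \left(1 + 39\right) + 644595} = \frac{1}{39 \cdot 40 + 644595} = \frac{1}{1560 + 644595} = \frac{1}{646155}$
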